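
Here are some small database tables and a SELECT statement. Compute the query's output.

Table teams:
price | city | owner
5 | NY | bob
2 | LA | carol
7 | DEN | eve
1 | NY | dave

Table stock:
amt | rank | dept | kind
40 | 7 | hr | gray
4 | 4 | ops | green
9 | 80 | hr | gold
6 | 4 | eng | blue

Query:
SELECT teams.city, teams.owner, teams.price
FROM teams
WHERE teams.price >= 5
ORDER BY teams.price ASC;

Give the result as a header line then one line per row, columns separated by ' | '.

== RESULT ==
teams.city | teams.owner | teams.price
NY | bob | 5
DEN | eve | 7

Derivation:
After WHERE (2 rows):
teams.price | teams.city | teams.owner
5 | NY | bob
7 | DEN | eve
After SELECT (2 rows):
teams.city | teams.owner | teams.price
NY | bob | 5
DEN | eve | 7
After ORDER BY (2 rows):
teams.city | teams.owner | teams.price
NY | bob | 5
DEN | eve | 7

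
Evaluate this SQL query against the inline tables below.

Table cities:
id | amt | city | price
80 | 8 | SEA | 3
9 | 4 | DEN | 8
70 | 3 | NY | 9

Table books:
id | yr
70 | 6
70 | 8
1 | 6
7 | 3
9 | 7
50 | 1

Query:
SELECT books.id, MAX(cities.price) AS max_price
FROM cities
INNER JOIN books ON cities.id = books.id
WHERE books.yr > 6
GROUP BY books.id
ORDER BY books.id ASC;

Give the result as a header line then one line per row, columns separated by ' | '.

== RESULT ==
books.id | max_price
9 | 8
70 | 9

Derivation:
After JOIN books (3 rows):
cities.id | cities.amt | cities.city | cities.price | books.id | books.yr
9 | 4 | DEN | 8 | 9 | 7
70 | 3 | NY | 9 | 70 | 6
70 | 3 | NY | 9 | 70 | 8
After WHERE (2 rows):
cities.id | cities.amt | cities.city | cities.price | books.id | books.yr
9 | 4 | DEN | 8 | 9 | 7
70 | 3 | NY | 9 | 70 | 8
After GROUP BY (2 rows):
books.id | max_price
9 | 8
70 | 9
After ORDER BY (2 rows):
books.id | max_price
9 | 8
70 | 9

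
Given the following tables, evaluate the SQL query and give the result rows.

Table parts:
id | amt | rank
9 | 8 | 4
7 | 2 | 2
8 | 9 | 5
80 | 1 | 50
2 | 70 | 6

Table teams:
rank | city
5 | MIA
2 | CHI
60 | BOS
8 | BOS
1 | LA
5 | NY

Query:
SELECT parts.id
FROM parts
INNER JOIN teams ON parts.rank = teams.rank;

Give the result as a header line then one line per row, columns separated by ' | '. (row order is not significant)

After JOIN teams (3 rows):
parts.id | parts.amt | parts.rank | teams.rank | teams.city
7 | 2 | 2 | 2 | CHI
8 | 9 | 5 | 5 | MIA
8 | 9 | 5 | 5 | NY
After SELECT (3 rows):
parts.id
7
8
8

== RESULT ==
parts.id
7
8
8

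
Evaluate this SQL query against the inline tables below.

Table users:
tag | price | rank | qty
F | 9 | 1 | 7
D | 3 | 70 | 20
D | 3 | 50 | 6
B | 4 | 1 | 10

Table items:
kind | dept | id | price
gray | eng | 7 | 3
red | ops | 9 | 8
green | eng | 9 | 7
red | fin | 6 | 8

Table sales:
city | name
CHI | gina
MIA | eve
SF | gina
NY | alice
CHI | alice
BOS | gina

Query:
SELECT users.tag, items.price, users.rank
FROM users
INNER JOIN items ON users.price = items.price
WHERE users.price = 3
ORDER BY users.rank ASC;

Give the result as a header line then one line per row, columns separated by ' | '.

== RESULT ==
users.tag | items.price | users.rank
D | 3 | 50
D | 3 | 70

Derivation:
After JOIN items (2 rows):
users.tag | users.price | users.rank | users.qty | items.kind | items.dept | items.id | items.price
D | 3 | 70 | 20 | gray | eng | 7 | 3
D | 3 | 50 | 6 | gray | eng | 7 | 3
After WHERE (2 rows):
users.tag | users.price | users.rank | users.qty | items.kind | items.dept | items.id | items.price
D | 3 | 70 | 20 | gray | eng | 7 | 3
D | 3 | 50 | 6 | gray | eng | 7 | 3
After SELECT (2 rows):
users.tag | items.price | users.rank
D | 3 | 70
D | 3 | 50
After ORDER BY (2 rows):
users.tag | items.price | users.rank
D | 3 | 50
D | 3 | 70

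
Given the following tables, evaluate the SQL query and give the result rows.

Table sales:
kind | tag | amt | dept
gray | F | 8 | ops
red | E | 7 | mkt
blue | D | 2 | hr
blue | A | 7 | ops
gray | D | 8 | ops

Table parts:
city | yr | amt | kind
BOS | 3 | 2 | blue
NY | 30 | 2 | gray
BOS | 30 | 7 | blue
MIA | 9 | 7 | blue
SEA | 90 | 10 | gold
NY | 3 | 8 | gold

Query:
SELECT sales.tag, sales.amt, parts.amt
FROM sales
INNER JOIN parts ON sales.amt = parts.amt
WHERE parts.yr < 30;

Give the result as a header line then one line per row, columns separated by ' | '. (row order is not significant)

== RESULT ==
sales.tag | sales.amt | parts.amt
F | 8 | 8
E | 7 | 7
D | 2 | 2
A | 7 | 7
D | 8 | 8

Derivation:
After JOIN parts (8 rows):
sales.kind | sales.tag | sales.amt | sales.dept | parts.city | parts.yr | parts.amt | parts.kind
gray | F | 8 | ops | NY | 3 | 8 | gold
red | E | 7 | mkt | BOS | 30 | 7 | blue
red | E | 7 | mkt | MIA | 9 | 7 | blue
blue | D | 2 | hr | BOS | 3 | 2 | blue
blue | D | 2 | hr | NY | 30 | 2 | gray
blue | A | 7 | ops | BOS | 30 | 7 | blue
blue | A | 7 | ops | MIA | 9 | 7 | blue
gray | D | 8 | ops | NY | 3 | 8 | gold
After WHERE (5 rows):
sales.kind | sales.tag | sales.amt | sales.dept | parts.city | parts.yr | parts.amt | parts.kind
gray | F | 8 | ops | NY | 3 | 8 | gold
red | E | 7 | mkt | MIA | 9 | 7 | blue
blue | D | 2 | hr | BOS | 3 | 2 | blue
blue | A | 7 | ops | MIA | 9 | 7 | blue
gray | D | 8 | ops | NY | 3 | 8 | gold
After SELECT (5 rows):
sales.tag | sales.amt | parts.amt
F | 8 | 8
E | 7 | 7
D | 2 | 2
A | 7 | 7
D | 8 | 8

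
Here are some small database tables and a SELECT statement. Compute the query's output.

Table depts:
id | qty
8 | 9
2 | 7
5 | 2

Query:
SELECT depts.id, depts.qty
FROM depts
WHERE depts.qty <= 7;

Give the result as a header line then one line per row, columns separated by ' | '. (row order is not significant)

== RESULT ==
depts.id | depts.qty
2 | 7
5 | 2

Derivation:
After WHERE (2 rows):
depts.id | depts.qty
2 | 7
5 | 2
After SELECT (2 rows):
depts.id | depts.qty
2 | 7
5 | 2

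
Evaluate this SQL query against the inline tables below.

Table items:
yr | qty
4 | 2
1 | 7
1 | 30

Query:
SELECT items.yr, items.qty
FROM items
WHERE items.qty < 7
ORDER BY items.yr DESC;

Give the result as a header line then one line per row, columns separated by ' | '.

== RESULT ==
items.yr | items.qty
4 | 2

Derivation:
After WHERE (1 rows):
items.yr | items.qty
4 | 2
After SELECT (1 rows):
items.yr | items.qty
4 | 2
After ORDER BY (1 rows):
items.yr | items.qty
4 | 2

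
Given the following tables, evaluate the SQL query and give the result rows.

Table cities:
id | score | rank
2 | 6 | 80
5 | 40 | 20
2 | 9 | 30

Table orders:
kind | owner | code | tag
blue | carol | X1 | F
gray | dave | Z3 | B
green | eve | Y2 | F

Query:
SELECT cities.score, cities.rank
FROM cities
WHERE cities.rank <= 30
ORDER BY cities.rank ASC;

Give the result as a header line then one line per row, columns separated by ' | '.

After WHERE (2 rows):
cities.id | cities.score | cities.rank
5 | 40 | 20
2 | 9 | 30
After SELECT (2 rows):
cities.score | cities.rank
40 | 20
9 | 30
After ORDER BY (2 rows):
cities.score | cities.rank
40 | 20
9 | 30

== RESULT ==
cities.score | cities.rank
40 | 20
9 | 30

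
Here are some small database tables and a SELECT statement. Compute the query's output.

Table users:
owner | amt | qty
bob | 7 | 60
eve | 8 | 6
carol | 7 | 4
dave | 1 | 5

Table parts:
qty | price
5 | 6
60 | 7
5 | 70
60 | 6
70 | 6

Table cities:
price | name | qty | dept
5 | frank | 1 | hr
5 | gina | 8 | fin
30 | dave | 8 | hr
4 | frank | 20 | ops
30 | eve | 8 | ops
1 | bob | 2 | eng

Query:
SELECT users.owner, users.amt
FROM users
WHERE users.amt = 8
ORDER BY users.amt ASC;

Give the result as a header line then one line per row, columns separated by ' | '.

== RESULT ==
users.owner | users.amt
eve | 8

Derivation:
After WHERE (1 rows):
users.owner | users.amt | users.qty
eve | 8 | 6
After SELECT (1 rows):
users.owner | users.amt
eve | 8
After ORDER BY (1 rows):
users.owner | users.amt
eve | 8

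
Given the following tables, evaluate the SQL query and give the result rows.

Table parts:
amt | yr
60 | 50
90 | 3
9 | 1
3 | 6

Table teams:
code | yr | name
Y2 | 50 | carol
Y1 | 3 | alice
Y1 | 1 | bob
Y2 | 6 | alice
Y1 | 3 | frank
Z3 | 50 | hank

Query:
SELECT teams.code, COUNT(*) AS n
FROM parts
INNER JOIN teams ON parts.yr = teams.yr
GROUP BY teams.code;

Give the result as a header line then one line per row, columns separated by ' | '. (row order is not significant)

== RESULT ==
teams.code | n
Y2 | 2
Z3 | 1
Y1 | 3

Derivation:
After JOIN teams (6 rows):
parts.amt | parts.yr | teams.code | teams.yr | teams.name
60 | 50 | Y2 | 50 | carol
60 | 50 | Z3 | 50 | hank
90 | 3 | Y1 | 3 | alice
90 | 3 | Y1 | 3 | frank
9 | 1 | Y1 | 1 | bob
3 | 6 | Y2 | 6 | alice
After GROUP BY (3 rows):
teams.code | n
Y2 | 2
Z3 | 1
Y1 | 3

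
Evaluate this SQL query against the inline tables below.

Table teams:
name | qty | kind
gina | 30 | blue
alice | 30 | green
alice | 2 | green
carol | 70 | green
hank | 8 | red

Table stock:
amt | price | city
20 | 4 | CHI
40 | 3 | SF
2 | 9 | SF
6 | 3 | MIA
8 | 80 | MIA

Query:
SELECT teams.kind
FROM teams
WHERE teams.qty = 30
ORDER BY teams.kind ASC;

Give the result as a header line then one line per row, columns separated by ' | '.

== RESULT ==
teams.kind
blue
green

Derivation:
After WHERE (2 rows):
teams.name | teams.qty | teams.kind
gina | 30 | blue
alice | 30 | green
After SELECT (2 rows):
teams.kind
blue
green
After ORDER BY (2 rows):
teams.kind
blue
green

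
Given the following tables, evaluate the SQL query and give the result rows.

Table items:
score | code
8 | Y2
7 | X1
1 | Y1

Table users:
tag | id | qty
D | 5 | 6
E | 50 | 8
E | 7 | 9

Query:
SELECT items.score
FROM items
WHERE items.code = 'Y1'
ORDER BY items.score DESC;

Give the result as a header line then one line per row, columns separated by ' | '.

After WHERE (1 rows):
items.score | items.code
1 | Y1
After SELECT (1 rows):
items.score
1
After ORDER BY (1 rows):
items.score
1

== RESULT ==
items.score
1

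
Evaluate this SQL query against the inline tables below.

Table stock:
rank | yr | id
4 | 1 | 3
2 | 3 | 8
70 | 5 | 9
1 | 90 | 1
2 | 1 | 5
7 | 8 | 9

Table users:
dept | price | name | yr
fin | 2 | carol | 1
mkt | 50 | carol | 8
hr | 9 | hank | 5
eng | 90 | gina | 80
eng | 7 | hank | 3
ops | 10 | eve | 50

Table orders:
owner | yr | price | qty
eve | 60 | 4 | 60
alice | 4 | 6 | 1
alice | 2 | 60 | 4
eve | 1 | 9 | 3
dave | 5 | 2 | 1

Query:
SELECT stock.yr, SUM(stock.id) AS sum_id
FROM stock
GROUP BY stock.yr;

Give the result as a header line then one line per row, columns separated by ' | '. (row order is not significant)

After GROUP BY (5 rows):
stock.yr | sum_id
1 | 8
3 | 8
5 | 9
90 | 1
8 | 9

== RESULT ==
stock.yr | sum_id
1 | 8
3 | 8
5 | 9
90 | 1
8 | 9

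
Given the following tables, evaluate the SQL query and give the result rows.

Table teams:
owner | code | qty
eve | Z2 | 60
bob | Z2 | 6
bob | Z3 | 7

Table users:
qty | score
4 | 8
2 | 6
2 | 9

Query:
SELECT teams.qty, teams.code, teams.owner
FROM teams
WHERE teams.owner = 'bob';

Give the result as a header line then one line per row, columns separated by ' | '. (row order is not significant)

== RESULT ==
teams.qty | teams.code | teams.owner
6 | Z2 | bob
7 | Z3 | bob

Derivation:
After WHERE (2 rows):
teams.owner | teams.code | teams.qty
bob | Z2 | 6
bob | Z3 | 7
After SELECT (2 rows):
teams.qty | teams.code | teams.owner
6 | Z2 | bob
7 | Z3 | bob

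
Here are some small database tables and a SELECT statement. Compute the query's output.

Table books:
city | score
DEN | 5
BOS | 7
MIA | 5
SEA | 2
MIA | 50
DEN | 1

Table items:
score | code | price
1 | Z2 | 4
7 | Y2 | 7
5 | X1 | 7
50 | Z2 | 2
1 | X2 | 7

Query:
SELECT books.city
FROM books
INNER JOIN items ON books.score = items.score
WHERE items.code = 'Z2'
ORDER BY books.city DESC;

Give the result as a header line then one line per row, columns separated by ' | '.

After JOIN items (6 rows):
books.city | books.score | items.score | items.code | items.price
DEN | 5 | 5 | X1 | 7
BOS | 7 | 7 | Y2 | 7
MIA | 5 | 5 | X1 | 7
MIA | 50 | 50 | Z2 | 2
DEN | 1 | 1 | Z2 | 4
DEN | 1 | 1 | X2 | 7
After WHERE (2 rows):
books.city | books.score | items.score | items.code | items.price
MIA | 50 | 50 | Z2 | 2
DEN | 1 | 1 | Z2 | 4
After SELECT (2 rows):
books.city
MIA
DEN
After ORDER BY (2 rows):
books.city
MIA
DEN

== RESULT ==
books.city
MIA
DEN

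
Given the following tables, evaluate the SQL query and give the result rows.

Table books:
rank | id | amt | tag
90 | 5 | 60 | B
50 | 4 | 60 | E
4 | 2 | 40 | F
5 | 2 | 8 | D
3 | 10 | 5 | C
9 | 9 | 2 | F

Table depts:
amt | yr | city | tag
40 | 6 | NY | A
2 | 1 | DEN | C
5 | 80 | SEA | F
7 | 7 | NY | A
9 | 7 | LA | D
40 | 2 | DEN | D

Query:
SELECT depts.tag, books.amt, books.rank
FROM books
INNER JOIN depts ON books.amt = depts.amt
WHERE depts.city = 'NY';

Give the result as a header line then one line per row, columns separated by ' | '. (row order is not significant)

After JOIN depts (4 rows):
books.rank | books.id | books.amt | books.tag | depts.amt | depts.yr | depts.city | depts.tag
4 | 2 | 40 | F | 40 | 6 | NY | A
4 | 2 | 40 | F | 40 | 2 | DEN | D
3 | 10 | 5 | C | 5 | 80 | SEA | F
9 | 9 | 2 | F | 2 | 1 | DEN | C
After WHERE (1 rows):
books.rank | books.id | books.amt | books.tag | depts.amt | depts.yr | depts.city | depts.tag
4 | 2 | 40 | F | 40 | 6 | NY | A
After SELECT (1 rows):
depts.tag | books.amt | books.rank
A | 40 | 4

== RESULT ==
depts.tag | books.amt | books.rank
A | 40 | 4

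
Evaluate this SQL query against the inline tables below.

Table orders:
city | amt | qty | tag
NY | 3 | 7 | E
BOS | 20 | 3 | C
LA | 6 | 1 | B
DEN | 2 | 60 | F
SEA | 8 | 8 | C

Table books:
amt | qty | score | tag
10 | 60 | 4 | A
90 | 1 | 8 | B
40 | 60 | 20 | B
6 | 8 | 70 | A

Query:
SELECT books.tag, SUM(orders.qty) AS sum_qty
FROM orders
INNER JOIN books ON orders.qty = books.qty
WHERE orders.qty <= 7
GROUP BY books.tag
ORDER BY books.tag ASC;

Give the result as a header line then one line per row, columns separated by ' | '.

After JOIN books (4 rows):
orders.city | orders.amt | orders.qty | orders.tag | books.amt | books.qty | books.score | books.tag
LA | 6 | 1 | B | 90 | 1 | 8 | B
DEN | 2 | 60 | F | 10 | 60 | 4 | A
DEN | 2 | 60 | F | 40 | 60 | 20 | B
SEA | 8 | 8 | C | 6 | 8 | 70 | A
After WHERE (1 rows):
orders.city | orders.amt | orders.qty | orders.tag | books.amt | books.qty | books.score | books.tag
LA | 6 | 1 | B | 90 | 1 | 8 | B
After GROUP BY (1 rows):
books.tag | sum_qty
B | 1
After ORDER BY (1 rows):
books.tag | sum_qty
B | 1

== RESULT ==
books.tag | sum_qty
B | 1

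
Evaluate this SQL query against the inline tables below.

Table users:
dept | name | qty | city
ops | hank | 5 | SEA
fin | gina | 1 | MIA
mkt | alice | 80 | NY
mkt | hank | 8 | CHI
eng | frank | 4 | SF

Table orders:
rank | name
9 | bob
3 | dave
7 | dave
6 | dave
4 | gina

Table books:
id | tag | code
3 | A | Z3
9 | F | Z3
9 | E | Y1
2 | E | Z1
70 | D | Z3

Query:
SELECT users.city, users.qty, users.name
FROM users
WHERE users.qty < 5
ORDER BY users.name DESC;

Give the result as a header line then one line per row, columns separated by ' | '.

== RESULT ==
users.city | users.qty | users.name
MIA | 1 | gina
SF | 4 | frank

Derivation:
After WHERE (2 rows):
users.dept | users.name | users.qty | users.city
fin | gina | 1 | MIA
eng | frank | 4 | SF
After SELECT (2 rows):
users.city | users.qty | users.name
MIA | 1 | gina
SF | 4 | frank
After ORDER BY (2 rows):
users.city | users.qty | users.name
MIA | 1 | gina
SF | 4 | frank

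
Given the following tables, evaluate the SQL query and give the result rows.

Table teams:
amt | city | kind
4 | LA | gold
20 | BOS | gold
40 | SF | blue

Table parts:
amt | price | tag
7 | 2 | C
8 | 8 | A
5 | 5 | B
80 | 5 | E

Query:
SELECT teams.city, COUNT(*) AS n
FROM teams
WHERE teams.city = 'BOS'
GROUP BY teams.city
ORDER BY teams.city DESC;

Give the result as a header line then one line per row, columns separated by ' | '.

== RESULT ==
teams.city | n
BOS | 1

Derivation:
After WHERE (1 rows):
teams.amt | teams.city | teams.kind
20 | BOS | gold
After GROUP BY (1 rows):
teams.city | n
BOS | 1
After ORDER BY (1 rows):
teams.city | n
BOS | 1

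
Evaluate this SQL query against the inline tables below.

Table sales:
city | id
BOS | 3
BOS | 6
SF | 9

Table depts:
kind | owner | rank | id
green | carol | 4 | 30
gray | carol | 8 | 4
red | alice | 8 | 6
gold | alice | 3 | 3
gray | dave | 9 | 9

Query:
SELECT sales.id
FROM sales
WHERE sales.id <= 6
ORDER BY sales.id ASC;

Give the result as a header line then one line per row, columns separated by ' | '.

== RESULT ==
sales.id
3
6

Derivation:
After WHERE (2 rows):
sales.city | sales.id
BOS | 3
BOS | 6
After SELECT (2 rows):
sales.id
3
6
After ORDER BY (2 rows):
sales.id
3
6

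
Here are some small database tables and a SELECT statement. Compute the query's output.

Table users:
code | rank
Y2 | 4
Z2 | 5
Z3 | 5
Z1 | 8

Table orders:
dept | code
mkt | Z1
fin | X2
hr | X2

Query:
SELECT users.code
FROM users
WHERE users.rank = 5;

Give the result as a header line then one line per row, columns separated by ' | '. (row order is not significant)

== RESULT ==
users.code
Z2
Z3

Derivation:
After WHERE (2 rows):
users.code | users.rank
Z2 | 5
Z3 | 5
After SELECT (2 rows):
users.code
Z2
Z3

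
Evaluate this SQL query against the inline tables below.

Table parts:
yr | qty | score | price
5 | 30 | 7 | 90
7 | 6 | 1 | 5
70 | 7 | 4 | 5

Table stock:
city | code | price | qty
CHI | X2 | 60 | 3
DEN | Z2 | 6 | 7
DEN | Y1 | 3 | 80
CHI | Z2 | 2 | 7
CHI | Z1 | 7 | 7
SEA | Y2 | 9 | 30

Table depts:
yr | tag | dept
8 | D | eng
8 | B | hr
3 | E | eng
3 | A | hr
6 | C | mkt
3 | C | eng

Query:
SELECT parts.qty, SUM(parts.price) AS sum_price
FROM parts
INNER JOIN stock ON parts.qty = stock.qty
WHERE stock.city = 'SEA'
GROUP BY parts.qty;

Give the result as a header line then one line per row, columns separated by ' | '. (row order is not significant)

== RESULT ==
parts.qty | sum_price
30 | 90

Derivation:
After JOIN stock (4 rows):
parts.yr | parts.qty | parts.score | parts.price | stock.city | stock.code | stock.price | stock.qty
5 | 30 | 7 | 90 | SEA | Y2 | 9 | 30
70 | 7 | 4 | 5 | DEN | Z2 | 6 | 7
70 | 7 | 4 | 5 | CHI | Z2 | 2 | 7
70 | 7 | 4 | 5 | CHI | Z1 | 7 | 7
After WHERE (1 rows):
parts.yr | parts.qty | parts.score | parts.price | stock.city | stock.code | stock.price | stock.qty
5 | 30 | 7 | 90 | SEA | Y2 | 9 | 30
After GROUP BY (1 rows):
parts.qty | sum_price
30 | 90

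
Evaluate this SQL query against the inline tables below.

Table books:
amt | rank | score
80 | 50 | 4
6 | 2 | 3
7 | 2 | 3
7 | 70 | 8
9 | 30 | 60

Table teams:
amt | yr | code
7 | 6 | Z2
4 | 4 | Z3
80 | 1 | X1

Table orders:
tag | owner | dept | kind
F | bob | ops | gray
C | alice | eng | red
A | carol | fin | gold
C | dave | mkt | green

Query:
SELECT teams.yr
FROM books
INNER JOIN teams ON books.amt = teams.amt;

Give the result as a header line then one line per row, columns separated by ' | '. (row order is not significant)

== RESULT ==
teams.yr
1
6
6

Derivation:
After JOIN teams (3 rows):
books.amt | books.rank | books.score | teams.amt | teams.yr | teams.code
80 | 50 | 4 | 80 | 1 | X1
7 | 2 | 3 | 7 | 6 | Z2
7 | 70 | 8 | 7 | 6 | Z2
After SELECT (3 rows):
teams.yr
1
6
6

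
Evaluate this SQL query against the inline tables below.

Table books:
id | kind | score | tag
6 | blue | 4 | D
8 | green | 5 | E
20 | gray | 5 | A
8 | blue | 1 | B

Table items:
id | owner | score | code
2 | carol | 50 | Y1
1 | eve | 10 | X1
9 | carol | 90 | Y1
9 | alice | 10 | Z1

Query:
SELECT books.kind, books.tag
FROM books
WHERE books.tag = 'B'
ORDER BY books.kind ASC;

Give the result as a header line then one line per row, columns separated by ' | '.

== RESULT ==
books.kind | books.tag
blue | B

Derivation:
After WHERE (1 rows):
books.id | books.kind | books.score | books.tag
8 | blue | 1 | B
After SELECT (1 rows):
books.kind | books.tag
blue | B
After ORDER BY (1 rows):
books.kind | books.tag
blue | B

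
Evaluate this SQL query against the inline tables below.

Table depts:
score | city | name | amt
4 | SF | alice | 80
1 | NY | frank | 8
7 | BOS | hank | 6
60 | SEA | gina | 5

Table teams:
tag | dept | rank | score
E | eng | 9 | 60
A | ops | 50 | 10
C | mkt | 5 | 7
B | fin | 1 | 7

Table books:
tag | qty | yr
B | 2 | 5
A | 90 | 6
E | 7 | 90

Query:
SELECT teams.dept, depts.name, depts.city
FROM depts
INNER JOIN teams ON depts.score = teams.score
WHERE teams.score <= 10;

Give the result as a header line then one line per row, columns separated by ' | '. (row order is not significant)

== RESULT ==
teams.dept | depts.name | depts.city
mkt | hank | BOS
fin | hank | BOS

Derivation:
After JOIN teams (3 rows):
depts.score | depts.city | depts.name | depts.amt | teams.tag | teams.dept | teams.rank | teams.score
7 | BOS | hank | 6 | C | mkt | 5 | 7
7 | BOS | hank | 6 | B | fin | 1 | 7
60 | SEA | gina | 5 | E | eng | 9 | 60
After WHERE (2 rows):
depts.score | depts.city | depts.name | depts.amt | teams.tag | teams.dept | teams.rank | teams.score
7 | BOS | hank | 6 | C | mkt | 5 | 7
7 | BOS | hank | 6 | B | fin | 1 | 7
After SELECT (2 rows):
teams.dept | depts.name | depts.city
mkt | hank | BOS
fin | hank | BOS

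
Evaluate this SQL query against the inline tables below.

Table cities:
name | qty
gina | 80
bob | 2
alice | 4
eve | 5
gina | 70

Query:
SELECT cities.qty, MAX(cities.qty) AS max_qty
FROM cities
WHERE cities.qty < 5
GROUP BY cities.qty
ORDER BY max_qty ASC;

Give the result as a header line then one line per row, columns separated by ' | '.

== RESULT ==
cities.qty | max_qty
2 | 2
4 | 4

Derivation:
After WHERE (2 rows):
cities.name | cities.qty
bob | 2
alice | 4
After GROUP BY (2 rows):
cities.qty | max_qty
2 | 2
4 | 4
After ORDER BY (2 rows):
cities.qty | max_qty
2 | 2
4 | 4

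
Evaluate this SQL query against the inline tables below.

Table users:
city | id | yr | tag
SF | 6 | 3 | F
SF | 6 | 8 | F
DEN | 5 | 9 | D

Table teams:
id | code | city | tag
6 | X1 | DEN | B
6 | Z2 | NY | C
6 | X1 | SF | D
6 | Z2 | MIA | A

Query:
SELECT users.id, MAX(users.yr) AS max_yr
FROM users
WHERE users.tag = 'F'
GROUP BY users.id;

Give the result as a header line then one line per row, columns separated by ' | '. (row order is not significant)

== RESULT ==
users.id | max_yr
6 | 8

Derivation:
After WHERE (2 rows):
users.city | users.id | users.yr | users.tag
SF | 6 | 3 | F
SF | 6 | 8 | F
After GROUP BY (1 rows):
users.id | max_yr
6 | 8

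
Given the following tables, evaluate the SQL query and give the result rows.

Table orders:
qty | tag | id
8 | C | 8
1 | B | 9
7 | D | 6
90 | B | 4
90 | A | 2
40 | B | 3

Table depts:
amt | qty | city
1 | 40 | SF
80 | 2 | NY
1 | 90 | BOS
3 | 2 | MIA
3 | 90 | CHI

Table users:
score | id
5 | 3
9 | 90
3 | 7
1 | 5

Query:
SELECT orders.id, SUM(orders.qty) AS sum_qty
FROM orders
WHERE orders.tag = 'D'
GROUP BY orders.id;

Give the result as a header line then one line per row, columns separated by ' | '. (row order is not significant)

== RESULT ==
orders.id | sum_qty
6 | 7

Derivation:
After WHERE (1 rows):
orders.qty | orders.tag | orders.id
7 | D | 6
After GROUP BY (1 rows):
orders.id | sum_qty
6 | 7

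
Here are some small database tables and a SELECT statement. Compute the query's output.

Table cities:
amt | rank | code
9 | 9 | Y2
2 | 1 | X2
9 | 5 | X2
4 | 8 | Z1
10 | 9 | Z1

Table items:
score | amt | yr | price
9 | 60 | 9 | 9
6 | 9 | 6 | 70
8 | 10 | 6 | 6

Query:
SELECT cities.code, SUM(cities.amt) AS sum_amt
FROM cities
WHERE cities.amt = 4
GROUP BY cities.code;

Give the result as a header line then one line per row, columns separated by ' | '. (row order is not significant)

== RESULT ==
cities.code | sum_amt
Z1 | 4

Derivation:
After WHERE (1 rows):
cities.amt | cities.rank | cities.code
4 | 8 | Z1
After GROUP BY (1 rows):
cities.code | sum_amt
Z1 | 4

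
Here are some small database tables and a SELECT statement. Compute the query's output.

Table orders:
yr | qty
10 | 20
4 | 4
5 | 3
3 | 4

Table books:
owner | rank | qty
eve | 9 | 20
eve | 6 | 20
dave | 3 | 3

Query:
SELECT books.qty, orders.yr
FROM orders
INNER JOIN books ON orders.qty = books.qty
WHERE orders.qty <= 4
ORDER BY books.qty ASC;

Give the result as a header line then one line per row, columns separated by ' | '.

After JOIN books (3 rows):
orders.yr | orders.qty | books.owner | books.rank | books.qty
10 | 20 | eve | 9 | 20
10 | 20 | eve | 6 | 20
5 | 3 | dave | 3 | 3
After WHERE (1 rows):
orders.yr | orders.qty | books.owner | books.rank | books.qty
5 | 3 | dave | 3 | 3
After SELECT (1 rows):
books.qty | orders.yr
3 | 5
After ORDER BY (1 rows):
books.qty | orders.yr
3 | 5

== RESULT ==
books.qty | orders.yr
3 | 5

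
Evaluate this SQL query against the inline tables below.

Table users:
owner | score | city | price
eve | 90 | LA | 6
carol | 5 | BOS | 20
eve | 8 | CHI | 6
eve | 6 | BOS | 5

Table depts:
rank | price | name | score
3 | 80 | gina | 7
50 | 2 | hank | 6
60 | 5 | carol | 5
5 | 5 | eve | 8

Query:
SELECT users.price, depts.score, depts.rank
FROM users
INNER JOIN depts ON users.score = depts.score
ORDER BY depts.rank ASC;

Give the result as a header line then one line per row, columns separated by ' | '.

== RESULT ==
users.price | depts.score | depts.rank
6 | 8 | 5
5 | 6 | 50
20 | 5 | 60

Derivation:
After JOIN depts (3 rows):
users.owner | users.score | users.city | users.price | depts.rank | depts.price | depts.name | depts.score
carol | 5 | BOS | 20 | 60 | 5 | carol | 5
eve | 8 | CHI | 6 | 5 | 5 | eve | 8
eve | 6 | BOS | 5 | 50 | 2 | hank | 6
After SELECT (3 rows):
users.price | depts.score | depts.rank
20 | 5 | 60
6 | 8 | 5
5 | 6 | 50
After ORDER BY (3 rows):
users.price | depts.score | depts.rank
6 | 8 | 5
5 | 6 | 50
20 | 5 | 60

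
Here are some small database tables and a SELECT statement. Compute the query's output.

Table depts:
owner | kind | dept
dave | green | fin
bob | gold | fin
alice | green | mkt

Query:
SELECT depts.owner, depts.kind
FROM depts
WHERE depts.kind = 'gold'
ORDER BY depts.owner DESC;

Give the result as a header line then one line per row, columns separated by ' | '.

After WHERE (1 rows):
depts.owner | depts.kind | depts.dept
bob | gold | fin
After SELECT (1 rows):
depts.owner | depts.kind
bob | gold
After ORDER BY (1 rows):
depts.owner | depts.kind
bob | gold

== RESULT ==
depts.owner | depts.kind
bob | gold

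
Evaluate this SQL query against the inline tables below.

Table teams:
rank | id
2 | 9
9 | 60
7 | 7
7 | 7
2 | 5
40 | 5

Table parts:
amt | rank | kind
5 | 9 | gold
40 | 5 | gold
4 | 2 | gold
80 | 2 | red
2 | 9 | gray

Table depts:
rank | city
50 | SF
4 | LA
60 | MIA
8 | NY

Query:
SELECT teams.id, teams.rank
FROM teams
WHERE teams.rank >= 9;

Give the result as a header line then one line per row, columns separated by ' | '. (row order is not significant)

== RESULT ==
teams.id | teams.rank
60 | 9
5 | 40

Derivation:
After WHERE (2 rows):
teams.rank | teams.id
9 | 60
40 | 5
After SELECT (2 rows):
teams.id | teams.rank
60 | 9
5 | 40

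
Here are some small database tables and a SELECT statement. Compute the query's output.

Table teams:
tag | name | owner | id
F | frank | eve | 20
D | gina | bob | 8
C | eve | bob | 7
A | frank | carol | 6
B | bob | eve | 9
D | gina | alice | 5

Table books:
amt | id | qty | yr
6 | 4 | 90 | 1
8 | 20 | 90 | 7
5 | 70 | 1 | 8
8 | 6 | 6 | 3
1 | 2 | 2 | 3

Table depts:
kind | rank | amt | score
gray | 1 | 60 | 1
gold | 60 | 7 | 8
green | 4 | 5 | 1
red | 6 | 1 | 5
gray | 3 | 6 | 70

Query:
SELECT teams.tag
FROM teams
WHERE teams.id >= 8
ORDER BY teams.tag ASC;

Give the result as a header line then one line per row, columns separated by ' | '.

After WHERE (3 rows):
teams.tag | teams.name | teams.owner | teams.id
F | frank | eve | 20
D | gina | bob | 8
B | bob | eve | 9
After SELECT (3 rows):
teams.tag
F
D
B
After ORDER BY (3 rows):
teams.tag
B
D
F

== RESULT ==
teams.tag
B
D
F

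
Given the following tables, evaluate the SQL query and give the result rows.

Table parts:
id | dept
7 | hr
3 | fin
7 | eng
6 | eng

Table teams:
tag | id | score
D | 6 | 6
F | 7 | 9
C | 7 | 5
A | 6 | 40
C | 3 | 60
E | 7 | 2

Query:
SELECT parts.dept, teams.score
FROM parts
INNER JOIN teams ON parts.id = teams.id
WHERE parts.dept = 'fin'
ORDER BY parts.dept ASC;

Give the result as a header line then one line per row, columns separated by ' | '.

After JOIN teams (9 rows):
parts.id | parts.dept | teams.tag | teams.id | teams.score
7 | hr | F | 7 | 9
7 | hr | C | 7 | 5
7 | hr | E | 7 | 2
3 | fin | C | 3 | 60
7 | eng | F | 7 | 9
7 | eng | C | 7 | 5
7 | eng | E | 7 | 2
6 | eng | D | 6 | 6
6 | eng | A | 6 | 40
After WHERE (1 rows):
parts.id | parts.dept | teams.tag | teams.id | teams.score
3 | fin | C | 3 | 60
After SELECT (1 rows):
parts.dept | teams.score
fin | 60
After ORDER BY (1 rows):
parts.dept | teams.score
fin | 60

== RESULT ==
parts.dept | teams.score
fin | 60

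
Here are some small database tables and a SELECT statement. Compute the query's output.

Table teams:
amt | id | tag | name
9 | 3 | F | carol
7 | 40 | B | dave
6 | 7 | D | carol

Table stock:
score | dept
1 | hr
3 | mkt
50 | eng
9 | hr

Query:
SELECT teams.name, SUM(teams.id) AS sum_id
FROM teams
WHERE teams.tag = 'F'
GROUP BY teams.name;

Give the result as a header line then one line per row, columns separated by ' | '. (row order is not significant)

After WHERE (1 rows):
teams.amt | teams.id | teams.tag | teams.name
9 | 3 | F | carol
After GROUP BY (1 rows):
teams.name | sum_id
carol | 3

== RESULT ==
teams.name | sum_id
carol | 3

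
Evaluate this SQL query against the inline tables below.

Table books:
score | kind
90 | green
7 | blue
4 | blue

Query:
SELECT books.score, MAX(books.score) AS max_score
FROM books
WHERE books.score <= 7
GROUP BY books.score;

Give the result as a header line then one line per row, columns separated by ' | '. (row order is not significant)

After WHERE (2 rows):
books.score | books.kind
7 | blue
4 | blue
After GROUP BY (2 rows):
books.score | max_score
7 | 7
4 | 4

== RESULT ==
books.score | max_score
7 | 7
4 | 4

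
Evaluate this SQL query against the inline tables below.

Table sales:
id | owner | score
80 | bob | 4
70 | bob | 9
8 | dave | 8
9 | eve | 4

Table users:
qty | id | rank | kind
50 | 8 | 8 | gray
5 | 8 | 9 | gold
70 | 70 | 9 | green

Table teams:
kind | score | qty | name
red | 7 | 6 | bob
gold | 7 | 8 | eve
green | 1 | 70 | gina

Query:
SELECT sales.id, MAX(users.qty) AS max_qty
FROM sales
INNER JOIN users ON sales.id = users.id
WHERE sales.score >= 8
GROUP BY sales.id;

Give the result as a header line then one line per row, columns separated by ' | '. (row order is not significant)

After JOIN users (3 rows):
sales.id | sales.owner | sales.score | users.qty | users.id | users.rank | users.kind
70 | bob | 9 | 70 | 70 | 9 | green
8 | dave | 8 | 50 | 8 | 8 | gray
8 | dave | 8 | 5 | 8 | 9 | gold
After WHERE (3 rows):
sales.id | sales.owner | sales.score | users.qty | users.id | users.rank | users.kind
70 | bob | 9 | 70 | 70 | 9 | green
8 | dave | 8 | 50 | 8 | 8 | gray
8 | dave | 8 | 5 | 8 | 9 | gold
After GROUP BY (2 rows):
sales.id | max_qty
70 | 70
8 | 50

== RESULT ==
sales.id | max_qty
70 | 70
8 | 50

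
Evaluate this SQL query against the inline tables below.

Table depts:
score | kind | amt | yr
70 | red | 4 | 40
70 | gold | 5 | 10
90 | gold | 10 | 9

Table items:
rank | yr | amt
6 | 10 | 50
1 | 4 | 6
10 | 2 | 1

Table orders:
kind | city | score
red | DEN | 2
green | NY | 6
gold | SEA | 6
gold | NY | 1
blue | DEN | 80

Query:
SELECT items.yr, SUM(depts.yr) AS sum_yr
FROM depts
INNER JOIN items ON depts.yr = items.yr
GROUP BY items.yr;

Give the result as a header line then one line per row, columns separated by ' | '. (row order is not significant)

After JOIN items (1 rows):
depts.score | depts.kind | depts.amt | depts.yr | items.rank | items.yr | items.amt
70 | gold | 5 | 10 | 6 | 10 | 50
After GROUP BY (1 rows):
items.yr | sum_yr
10 | 10

== RESULT ==
items.yr | sum_yr
10 | 10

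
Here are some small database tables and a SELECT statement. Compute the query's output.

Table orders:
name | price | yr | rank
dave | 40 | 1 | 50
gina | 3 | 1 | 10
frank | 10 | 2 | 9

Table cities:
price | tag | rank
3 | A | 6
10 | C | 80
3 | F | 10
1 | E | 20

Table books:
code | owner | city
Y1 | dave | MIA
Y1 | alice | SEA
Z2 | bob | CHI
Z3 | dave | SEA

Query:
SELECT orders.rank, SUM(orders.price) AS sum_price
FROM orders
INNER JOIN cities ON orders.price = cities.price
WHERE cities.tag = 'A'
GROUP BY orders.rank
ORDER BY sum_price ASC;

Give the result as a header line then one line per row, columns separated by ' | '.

== RESULT ==
orders.rank | sum_price
10 | 3

Derivation:
After JOIN cities (3 rows):
orders.name | orders.price | orders.yr | orders.rank | cities.price | cities.tag | cities.rank
gina | 3 | 1 | 10 | 3 | A | 6
gina | 3 | 1 | 10 | 3 | F | 10
frank | 10 | 2 | 9 | 10 | C | 80
After WHERE (1 rows):
orders.name | orders.price | orders.yr | orders.rank | cities.price | cities.tag | cities.rank
gina | 3 | 1 | 10 | 3 | A | 6
After GROUP BY (1 rows):
orders.rank | sum_price
10 | 3
After ORDER BY (1 rows):
orders.rank | sum_price
10 | 3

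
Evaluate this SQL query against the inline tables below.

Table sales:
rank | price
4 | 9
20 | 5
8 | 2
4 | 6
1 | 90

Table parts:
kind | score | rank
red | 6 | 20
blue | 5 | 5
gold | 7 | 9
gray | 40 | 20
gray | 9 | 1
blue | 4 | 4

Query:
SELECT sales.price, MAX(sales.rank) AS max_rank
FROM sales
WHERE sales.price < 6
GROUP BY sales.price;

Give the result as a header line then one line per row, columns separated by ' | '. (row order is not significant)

After WHERE (2 rows):
sales.rank | sales.price
20 | 5
8 | 2
After GROUP BY (2 rows):
sales.price | max_rank
5 | 20
2 | 8

== RESULT ==
sales.price | max_rank
5 | 20
2 | 8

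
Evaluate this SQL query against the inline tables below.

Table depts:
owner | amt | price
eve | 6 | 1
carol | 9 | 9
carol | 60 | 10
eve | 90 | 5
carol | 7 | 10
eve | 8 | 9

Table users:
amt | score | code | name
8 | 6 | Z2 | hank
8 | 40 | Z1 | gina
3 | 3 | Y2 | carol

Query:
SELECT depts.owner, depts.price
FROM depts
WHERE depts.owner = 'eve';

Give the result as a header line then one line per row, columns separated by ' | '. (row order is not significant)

After WHERE (3 rows):
depts.owner | depts.amt | depts.price
eve | 6 | 1
eve | 90 | 5
eve | 8 | 9
After SELECT (3 rows):
depts.owner | depts.price
eve | 1
eve | 5
eve | 9

== RESULT ==
depts.owner | depts.price
eve | 1
eve | 5
eve | 9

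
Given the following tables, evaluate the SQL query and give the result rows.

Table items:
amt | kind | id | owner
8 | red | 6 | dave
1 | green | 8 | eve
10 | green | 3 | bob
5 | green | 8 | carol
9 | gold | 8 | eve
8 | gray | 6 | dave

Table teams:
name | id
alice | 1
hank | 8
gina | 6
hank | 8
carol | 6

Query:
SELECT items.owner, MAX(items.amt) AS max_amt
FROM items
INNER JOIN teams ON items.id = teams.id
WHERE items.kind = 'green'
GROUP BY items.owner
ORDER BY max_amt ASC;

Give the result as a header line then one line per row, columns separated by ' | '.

After JOIN teams (10 rows):
items.amt | items.kind | items.id | items.owner | teams.name | teams.id
8 | red | 6 | dave | gina | 6
8 | red | 6 | dave | carol | 6
1 | green | 8 | eve | hank | 8
1 | green | 8 | eve | hank | 8
5 | green | 8 | carol | hank | 8
5 | green | 8 | carol | hank | 8
9 | gold | 8 | eve | hank | 8
9 | gold | 8 | eve | hank | 8
8 | gray | 6 | dave | gina | 6
8 | gray | 6 | dave | carol | 6
After WHERE (4 rows):
items.amt | items.kind | items.id | items.owner | teams.name | teams.id
1 | green | 8 | eve | hank | 8
1 | green | 8 | eve | hank | 8
5 | green | 8 | carol | hank | 8
5 | green | 8 | carol | hank | 8
After GROUP BY (2 rows):
items.owner | max_amt
eve | 1
carol | 5
After ORDER BY (2 rows):
items.owner | max_amt
eve | 1
carol | 5

== RESULT ==
items.owner | max_amt
eve | 1
carol | 5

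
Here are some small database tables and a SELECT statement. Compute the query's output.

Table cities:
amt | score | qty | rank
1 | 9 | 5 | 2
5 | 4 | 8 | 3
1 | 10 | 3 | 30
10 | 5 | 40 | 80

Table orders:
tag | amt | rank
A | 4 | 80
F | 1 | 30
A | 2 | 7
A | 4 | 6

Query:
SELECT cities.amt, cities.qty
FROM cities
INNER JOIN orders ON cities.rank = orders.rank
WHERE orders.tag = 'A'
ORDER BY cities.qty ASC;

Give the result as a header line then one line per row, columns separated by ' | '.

After JOIN orders (2 rows):
cities.amt | cities.score | cities.qty | cities.rank | orders.tag | orders.amt | orders.rank
1 | 10 | 3 | 30 | F | 1 | 30
10 | 5 | 40 | 80 | A | 4 | 80
After WHERE (1 rows):
cities.amt | cities.score | cities.qty | cities.rank | orders.tag | orders.amt | orders.rank
10 | 5 | 40 | 80 | A | 4 | 80
After SELECT (1 rows):
cities.amt | cities.qty
10 | 40
After ORDER BY (1 rows):
cities.amt | cities.qty
10 | 40

== RESULT ==
cities.amt | cities.qty
10 | 40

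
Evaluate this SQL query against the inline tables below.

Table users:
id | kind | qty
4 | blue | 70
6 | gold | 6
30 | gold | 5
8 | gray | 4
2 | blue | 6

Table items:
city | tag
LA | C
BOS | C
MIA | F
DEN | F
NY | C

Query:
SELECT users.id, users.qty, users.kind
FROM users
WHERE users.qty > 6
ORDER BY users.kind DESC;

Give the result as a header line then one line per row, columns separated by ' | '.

After WHERE (1 rows):
users.id | users.kind | users.qty
4 | blue | 70
After SELECT (1 rows):
users.id | users.qty | users.kind
4 | 70 | blue
After ORDER BY (1 rows):
users.id | users.qty | users.kind
4 | 70 | blue

== RESULT ==
users.id | users.qty | users.kind
4 | 70 | blue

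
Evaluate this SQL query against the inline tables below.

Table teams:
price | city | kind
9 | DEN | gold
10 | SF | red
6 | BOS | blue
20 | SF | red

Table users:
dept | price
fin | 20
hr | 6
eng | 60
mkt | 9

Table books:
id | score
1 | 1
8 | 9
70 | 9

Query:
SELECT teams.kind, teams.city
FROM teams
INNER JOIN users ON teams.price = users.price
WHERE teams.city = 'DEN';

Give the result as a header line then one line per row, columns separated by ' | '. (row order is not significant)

After JOIN users (3 rows):
teams.price | teams.city | teams.kind | users.dept | users.price
9 | DEN | gold | mkt | 9
6 | BOS | blue | hr | 6
20 | SF | red | fin | 20
After WHERE (1 rows):
teams.price | teams.city | teams.kind | users.dept | users.price
9 | DEN | gold | mkt | 9
After SELECT (1 rows):
teams.kind | teams.city
gold | DEN

== RESULT ==
teams.kind | teams.city
gold | DEN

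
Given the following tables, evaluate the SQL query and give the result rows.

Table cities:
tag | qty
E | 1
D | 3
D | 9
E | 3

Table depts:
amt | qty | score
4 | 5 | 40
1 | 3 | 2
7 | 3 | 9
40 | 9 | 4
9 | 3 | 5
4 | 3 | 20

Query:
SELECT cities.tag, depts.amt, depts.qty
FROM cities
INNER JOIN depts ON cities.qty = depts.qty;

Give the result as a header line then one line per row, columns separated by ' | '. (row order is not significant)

== RESULT ==
cities.tag | depts.amt | depts.qty
D | 1 | 3
D | 7 | 3
D | 9 | 3
D | 4 | 3
D | 40 | 9
E | 1 | 3
E | 7 | 3
E | 9 | 3
E | 4 | 3

Derivation:
After JOIN depts (9 rows):
cities.tag | cities.qty | depts.amt | depts.qty | depts.score
D | 3 | 1 | 3 | 2
D | 3 | 7 | 3 | 9
D | 3 | 9 | 3 | 5
D | 3 | 4 | 3 | 20
D | 9 | 40 | 9 | 4
E | 3 | 1 | 3 | 2
E | 3 | 7 | 3 | 9
E | 3 | 9 | 3 | 5
E | 3 | 4 | 3 | 20
After SELECT (9 rows):
cities.tag | depts.amt | depts.qty
D | 1 | 3
D | 7 | 3
D | 9 | 3
D | 4 | 3
D | 40 | 9
E | 1 | 3
E | 7 | 3
E | 9 | 3
E | 4 | 3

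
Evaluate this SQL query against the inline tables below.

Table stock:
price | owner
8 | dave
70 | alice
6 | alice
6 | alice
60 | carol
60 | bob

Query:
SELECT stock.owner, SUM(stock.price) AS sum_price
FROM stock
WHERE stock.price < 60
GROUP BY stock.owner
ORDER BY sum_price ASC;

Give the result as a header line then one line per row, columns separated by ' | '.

== RESULT ==
stock.owner | sum_price
dave | 8
alice | 12

Derivation:
After WHERE (3 rows):
stock.price | stock.owner
8 | dave
6 | alice
6 | alice
After GROUP BY (2 rows):
stock.owner | sum_price
dave | 8
alice | 12
After ORDER BY (2 rows):
stock.owner | sum_price
dave | 8
alice | 12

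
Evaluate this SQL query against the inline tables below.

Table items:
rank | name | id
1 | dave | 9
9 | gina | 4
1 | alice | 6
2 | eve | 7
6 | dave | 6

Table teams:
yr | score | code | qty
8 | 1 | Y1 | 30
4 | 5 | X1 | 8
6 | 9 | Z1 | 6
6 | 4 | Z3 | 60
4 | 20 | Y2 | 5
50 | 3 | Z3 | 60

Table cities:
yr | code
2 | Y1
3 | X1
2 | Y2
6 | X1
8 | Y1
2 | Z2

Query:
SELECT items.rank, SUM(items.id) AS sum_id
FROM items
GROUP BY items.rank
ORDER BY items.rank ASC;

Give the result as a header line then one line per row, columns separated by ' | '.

After GROUP BY (4 rows):
items.rank | sum_id
1 | 15
9 | 4
2 | 7
6 | 6
After ORDER BY (4 rows):
items.rank | sum_id
1 | 15
2 | 7
6 | 6
9 | 4

== RESULT ==
items.rank | sum_id
1 | 15
2 | 7
6 | 6
9 | 4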